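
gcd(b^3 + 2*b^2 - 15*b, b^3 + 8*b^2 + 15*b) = b^2 + 5*b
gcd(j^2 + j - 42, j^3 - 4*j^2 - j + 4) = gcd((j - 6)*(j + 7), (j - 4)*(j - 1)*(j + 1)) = 1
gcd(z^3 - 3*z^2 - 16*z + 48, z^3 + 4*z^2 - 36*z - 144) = z + 4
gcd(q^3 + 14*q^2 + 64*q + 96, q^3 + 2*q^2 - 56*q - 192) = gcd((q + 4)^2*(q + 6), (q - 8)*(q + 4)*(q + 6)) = q^2 + 10*q + 24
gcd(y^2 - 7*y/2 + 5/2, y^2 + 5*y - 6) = y - 1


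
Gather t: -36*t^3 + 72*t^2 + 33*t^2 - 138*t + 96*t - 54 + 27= -36*t^3 + 105*t^2 - 42*t - 27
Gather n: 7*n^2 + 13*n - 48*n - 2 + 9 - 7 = 7*n^2 - 35*n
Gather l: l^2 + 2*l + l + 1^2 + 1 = l^2 + 3*l + 2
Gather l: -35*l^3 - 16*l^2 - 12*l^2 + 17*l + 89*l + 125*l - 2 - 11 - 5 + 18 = -35*l^3 - 28*l^2 + 231*l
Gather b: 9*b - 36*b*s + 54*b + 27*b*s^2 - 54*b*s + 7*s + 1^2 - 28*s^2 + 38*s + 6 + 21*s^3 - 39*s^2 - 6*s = b*(27*s^2 - 90*s + 63) + 21*s^3 - 67*s^2 + 39*s + 7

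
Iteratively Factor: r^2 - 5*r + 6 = (r - 3)*(r - 2)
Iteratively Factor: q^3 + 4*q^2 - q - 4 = (q + 4)*(q^2 - 1) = (q + 1)*(q + 4)*(q - 1)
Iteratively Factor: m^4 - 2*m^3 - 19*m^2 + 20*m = (m)*(m^3 - 2*m^2 - 19*m + 20) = m*(m - 5)*(m^2 + 3*m - 4) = m*(m - 5)*(m - 1)*(m + 4)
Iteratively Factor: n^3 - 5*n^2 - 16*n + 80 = (n + 4)*(n^2 - 9*n + 20) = (n - 5)*(n + 4)*(n - 4)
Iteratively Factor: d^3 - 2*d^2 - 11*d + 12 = (d + 3)*(d^2 - 5*d + 4) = (d - 1)*(d + 3)*(d - 4)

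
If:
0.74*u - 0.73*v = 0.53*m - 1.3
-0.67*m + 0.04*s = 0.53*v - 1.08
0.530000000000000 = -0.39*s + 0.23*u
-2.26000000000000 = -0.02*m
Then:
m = 113.00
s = -38.27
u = -62.58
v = -143.70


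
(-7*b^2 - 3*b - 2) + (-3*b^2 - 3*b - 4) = -10*b^2 - 6*b - 6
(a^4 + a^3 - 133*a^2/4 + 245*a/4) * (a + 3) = a^5 + 4*a^4 - 121*a^3/4 - 77*a^2/2 + 735*a/4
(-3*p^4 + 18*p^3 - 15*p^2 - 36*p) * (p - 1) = -3*p^5 + 21*p^4 - 33*p^3 - 21*p^2 + 36*p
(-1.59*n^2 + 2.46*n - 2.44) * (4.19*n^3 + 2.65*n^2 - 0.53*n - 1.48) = -6.6621*n^5 + 6.0939*n^4 - 2.8619*n^3 - 5.4166*n^2 - 2.3476*n + 3.6112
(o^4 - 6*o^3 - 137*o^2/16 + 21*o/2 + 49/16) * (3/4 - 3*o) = -3*o^5 + 75*o^4/4 + 339*o^3/16 - 2427*o^2/64 - 21*o/16 + 147/64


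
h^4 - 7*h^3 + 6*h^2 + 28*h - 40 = (h - 5)*(h - 2)^2*(h + 2)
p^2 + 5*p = p*(p + 5)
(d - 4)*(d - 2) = d^2 - 6*d + 8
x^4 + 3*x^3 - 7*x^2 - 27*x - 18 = (x - 3)*(x + 1)*(x + 2)*(x + 3)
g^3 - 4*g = g*(g - 2)*(g + 2)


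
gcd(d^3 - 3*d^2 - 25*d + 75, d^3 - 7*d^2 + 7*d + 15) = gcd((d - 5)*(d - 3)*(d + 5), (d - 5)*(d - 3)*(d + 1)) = d^2 - 8*d + 15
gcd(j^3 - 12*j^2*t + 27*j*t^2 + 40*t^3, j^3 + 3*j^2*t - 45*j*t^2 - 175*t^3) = 1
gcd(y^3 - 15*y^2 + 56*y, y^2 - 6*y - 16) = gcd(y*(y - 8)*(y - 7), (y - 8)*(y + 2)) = y - 8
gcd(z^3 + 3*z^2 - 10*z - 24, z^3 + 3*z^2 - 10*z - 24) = z^3 + 3*z^2 - 10*z - 24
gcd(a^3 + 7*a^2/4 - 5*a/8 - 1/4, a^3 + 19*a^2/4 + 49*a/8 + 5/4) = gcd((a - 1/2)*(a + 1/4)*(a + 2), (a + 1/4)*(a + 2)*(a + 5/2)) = a^2 + 9*a/4 + 1/2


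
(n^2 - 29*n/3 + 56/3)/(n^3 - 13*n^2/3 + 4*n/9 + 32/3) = 3*(n - 7)/(3*n^2 - 5*n - 12)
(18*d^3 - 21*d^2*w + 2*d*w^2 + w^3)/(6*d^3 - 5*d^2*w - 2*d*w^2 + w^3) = (6*d + w)/(2*d + w)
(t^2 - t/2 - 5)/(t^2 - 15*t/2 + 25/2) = (t + 2)/(t - 5)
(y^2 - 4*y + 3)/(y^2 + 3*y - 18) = (y - 1)/(y + 6)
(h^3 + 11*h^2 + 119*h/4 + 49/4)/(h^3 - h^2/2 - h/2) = (2*h^2 + 21*h + 49)/(2*h*(h - 1))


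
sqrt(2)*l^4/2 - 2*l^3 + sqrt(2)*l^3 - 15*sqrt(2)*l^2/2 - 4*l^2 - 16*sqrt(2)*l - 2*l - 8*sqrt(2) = (l + 1)*(l - 4*sqrt(2))*(l + 2*sqrt(2))*(sqrt(2)*l/2 + sqrt(2)/2)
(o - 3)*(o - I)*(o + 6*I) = o^3 - 3*o^2 + 5*I*o^2 + 6*o - 15*I*o - 18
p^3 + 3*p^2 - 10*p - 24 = (p - 3)*(p + 2)*(p + 4)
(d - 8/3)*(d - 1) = d^2 - 11*d/3 + 8/3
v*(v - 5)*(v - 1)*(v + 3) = v^4 - 3*v^3 - 13*v^2 + 15*v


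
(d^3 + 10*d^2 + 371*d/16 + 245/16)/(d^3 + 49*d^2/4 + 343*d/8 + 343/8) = (4*d + 5)/(2*(2*d + 7))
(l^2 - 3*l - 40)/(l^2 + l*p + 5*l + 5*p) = (l - 8)/(l + p)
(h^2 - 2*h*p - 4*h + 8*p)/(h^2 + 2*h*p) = (h^2 - 2*h*p - 4*h + 8*p)/(h*(h + 2*p))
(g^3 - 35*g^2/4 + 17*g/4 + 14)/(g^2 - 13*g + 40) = (4*g^2 - 3*g - 7)/(4*(g - 5))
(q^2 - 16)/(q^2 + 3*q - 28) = (q + 4)/(q + 7)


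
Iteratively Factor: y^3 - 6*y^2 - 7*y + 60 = (y - 4)*(y^2 - 2*y - 15) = (y - 4)*(y + 3)*(y - 5)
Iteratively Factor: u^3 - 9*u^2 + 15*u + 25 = (u - 5)*(u^2 - 4*u - 5) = (u - 5)*(u + 1)*(u - 5)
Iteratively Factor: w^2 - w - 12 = (w + 3)*(w - 4)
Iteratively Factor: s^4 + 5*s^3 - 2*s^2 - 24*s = (s - 2)*(s^3 + 7*s^2 + 12*s) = s*(s - 2)*(s^2 + 7*s + 12) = s*(s - 2)*(s + 4)*(s + 3)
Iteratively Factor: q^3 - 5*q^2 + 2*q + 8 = (q + 1)*(q^2 - 6*q + 8) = (q - 2)*(q + 1)*(q - 4)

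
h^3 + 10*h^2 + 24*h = h*(h + 4)*(h + 6)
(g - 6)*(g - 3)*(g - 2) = g^3 - 11*g^2 + 36*g - 36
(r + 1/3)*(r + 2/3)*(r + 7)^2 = r^4 + 15*r^3 + 569*r^2/9 + 469*r/9 + 98/9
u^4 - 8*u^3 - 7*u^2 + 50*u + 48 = (u - 8)*(u - 3)*(u + 1)*(u + 2)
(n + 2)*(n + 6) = n^2 + 8*n + 12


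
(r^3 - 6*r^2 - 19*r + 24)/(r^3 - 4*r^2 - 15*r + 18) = (r - 8)/(r - 6)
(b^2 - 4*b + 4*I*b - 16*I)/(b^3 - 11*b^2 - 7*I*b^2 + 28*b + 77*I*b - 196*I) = (b + 4*I)/(b^2 - 7*b*(1 + I) + 49*I)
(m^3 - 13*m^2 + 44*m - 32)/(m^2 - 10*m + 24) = (m^2 - 9*m + 8)/(m - 6)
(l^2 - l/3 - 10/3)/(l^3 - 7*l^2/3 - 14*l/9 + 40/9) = 3*(3*l + 5)/(9*l^2 - 3*l - 20)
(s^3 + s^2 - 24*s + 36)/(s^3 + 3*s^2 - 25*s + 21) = (s^2 + 4*s - 12)/(s^2 + 6*s - 7)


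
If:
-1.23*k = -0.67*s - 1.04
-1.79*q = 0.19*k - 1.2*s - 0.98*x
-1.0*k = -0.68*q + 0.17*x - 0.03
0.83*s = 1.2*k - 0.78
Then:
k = 1.57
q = 3.56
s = 1.33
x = 5.18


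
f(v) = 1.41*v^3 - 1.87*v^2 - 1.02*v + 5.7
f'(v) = 4.23*v^2 - 3.74*v - 1.02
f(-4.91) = -201.28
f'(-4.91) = 119.32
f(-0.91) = 4.02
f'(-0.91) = 5.89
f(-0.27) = 5.81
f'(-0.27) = 0.30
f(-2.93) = -42.83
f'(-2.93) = 46.25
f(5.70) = 200.25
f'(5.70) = 115.09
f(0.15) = 5.51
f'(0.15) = -1.49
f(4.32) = 80.07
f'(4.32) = 61.77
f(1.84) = 6.28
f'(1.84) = 6.42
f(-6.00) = -360.06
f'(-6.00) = 173.70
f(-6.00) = -360.06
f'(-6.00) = 173.70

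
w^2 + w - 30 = (w - 5)*(w + 6)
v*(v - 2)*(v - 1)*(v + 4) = v^4 + v^3 - 10*v^2 + 8*v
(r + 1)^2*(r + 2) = r^3 + 4*r^2 + 5*r + 2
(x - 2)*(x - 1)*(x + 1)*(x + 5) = x^4 + 3*x^3 - 11*x^2 - 3*x + 10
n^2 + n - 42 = (n - 6)*(n + 7)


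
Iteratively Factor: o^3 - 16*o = (o + 4)*(o^2 - 4*o) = (o - 4)*(o + 4)*(o)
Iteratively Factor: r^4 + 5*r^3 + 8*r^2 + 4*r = (r + 2)*(r^3 + 3*r^2 + 2*r) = r*(r + 2)*(r^2 + 3*r + 2) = r*(r + 2)^2*(r + 1)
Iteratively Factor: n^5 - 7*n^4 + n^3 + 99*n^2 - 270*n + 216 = (n - 3)*(n^4 - 4*n^3 - 11*n^2 + 66*n - 72) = (n - 3)*(n - 2)*(n^3 - 2*n^2 - 15*n + 36) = (n - 3)*(n - 2)*(n + 4)*(n^2 - 6*n + 9) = (n - 3)^2*(n - 2)*(n + 4)*(n - 3)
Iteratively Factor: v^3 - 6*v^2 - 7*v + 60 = (v + 3)*(v^2 - 9*v + 20) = (v - 5)*(v + 3)*(v - 4)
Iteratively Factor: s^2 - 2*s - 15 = (s - 5)*(s + 3)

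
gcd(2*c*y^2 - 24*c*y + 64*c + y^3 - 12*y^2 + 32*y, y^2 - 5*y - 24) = y - 8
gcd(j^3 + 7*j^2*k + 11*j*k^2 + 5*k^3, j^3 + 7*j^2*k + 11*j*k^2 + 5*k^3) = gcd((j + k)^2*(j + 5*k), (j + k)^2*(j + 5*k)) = j^3 + 7*j^2*k + 11*j*k^2 + 5*k^3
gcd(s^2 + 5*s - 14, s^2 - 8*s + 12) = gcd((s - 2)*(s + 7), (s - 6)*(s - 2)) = s - 2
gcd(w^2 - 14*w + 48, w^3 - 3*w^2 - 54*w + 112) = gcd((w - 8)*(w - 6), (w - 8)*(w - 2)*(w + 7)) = w - 8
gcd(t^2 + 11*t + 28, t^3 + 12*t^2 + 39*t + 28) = t^2 + 11*t + 28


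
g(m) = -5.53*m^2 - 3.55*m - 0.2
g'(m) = -11.06*m - 3.55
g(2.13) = -32.85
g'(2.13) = -27.11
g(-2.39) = -23.30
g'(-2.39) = 22.88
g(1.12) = -11.11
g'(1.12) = -15.94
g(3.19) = -67.80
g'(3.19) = -38.83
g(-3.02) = -39.91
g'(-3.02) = 29.85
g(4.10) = -107.71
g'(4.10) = -48.90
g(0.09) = -0.56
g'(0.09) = -4.55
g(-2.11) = -17.33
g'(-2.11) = 19.79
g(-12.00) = -753.92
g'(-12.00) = 129.17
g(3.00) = -60.62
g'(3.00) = -36.73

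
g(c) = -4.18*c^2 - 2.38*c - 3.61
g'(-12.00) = 97.94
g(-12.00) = -576.97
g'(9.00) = -77.62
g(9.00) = -363.61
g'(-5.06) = 39.92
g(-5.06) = -98.59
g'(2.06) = -19.60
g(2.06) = -26.25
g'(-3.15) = 23.95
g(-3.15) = -37.59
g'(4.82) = -42.68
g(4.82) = -112.19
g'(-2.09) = 15.09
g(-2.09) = -16.89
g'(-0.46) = 1.47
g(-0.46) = -3.40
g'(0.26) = -4.55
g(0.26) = -4.51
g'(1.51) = -15.00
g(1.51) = -16.73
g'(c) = -8.36*c - 2.38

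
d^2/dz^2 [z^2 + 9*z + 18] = 2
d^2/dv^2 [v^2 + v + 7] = 2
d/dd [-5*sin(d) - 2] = -5*cos(d)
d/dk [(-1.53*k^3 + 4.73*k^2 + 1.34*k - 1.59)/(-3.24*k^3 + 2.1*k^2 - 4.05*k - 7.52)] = (12.1122*k^4 + 21.0762*k^3 - 2.90850000000001*k^2 - 64.4612*k - 16.5163)/(10.4976*k^6 - 13.608*k^5 + 30.654*k^4 + 31.7196*k^3 - 15.1815*k^2 + 60.912*k + 56.5504)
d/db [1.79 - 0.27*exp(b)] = -0.27*exp(b)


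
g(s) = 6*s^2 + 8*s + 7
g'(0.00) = 8.00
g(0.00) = 7.00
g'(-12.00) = -136.00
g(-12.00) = 775.00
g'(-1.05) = -4.60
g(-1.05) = 5.22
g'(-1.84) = -14.08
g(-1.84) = 12.59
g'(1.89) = 30.68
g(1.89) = 43.55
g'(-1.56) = -10.72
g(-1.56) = 9.12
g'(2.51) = 38.12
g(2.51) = 64.88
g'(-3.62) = -35.44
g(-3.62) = 56.67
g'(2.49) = 37.88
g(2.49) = 64.12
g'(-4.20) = -42.40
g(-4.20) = 79.24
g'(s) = 12*s + 8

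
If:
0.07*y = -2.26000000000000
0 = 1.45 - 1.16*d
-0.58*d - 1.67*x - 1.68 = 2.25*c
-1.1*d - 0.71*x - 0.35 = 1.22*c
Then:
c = -2.67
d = 1.25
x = 2.15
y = -32.29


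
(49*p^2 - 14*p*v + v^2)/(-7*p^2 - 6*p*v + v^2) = (-7*p + v)/(p + v)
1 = 1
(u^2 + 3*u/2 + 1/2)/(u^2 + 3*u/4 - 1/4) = 2*(2*u + 1)/(4*u - 1)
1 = 1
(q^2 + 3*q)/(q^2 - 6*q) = (q + 3)/(q - 6)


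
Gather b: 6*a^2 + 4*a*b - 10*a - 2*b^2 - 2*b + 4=6*a^2 - 10*a - 2*b^2 + b*(4*a - 2) + 4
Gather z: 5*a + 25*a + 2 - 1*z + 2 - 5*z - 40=30*a - 6*z - 36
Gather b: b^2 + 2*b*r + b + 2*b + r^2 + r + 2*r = b^2 + b*(2*r + 3) + r^2 + 3*r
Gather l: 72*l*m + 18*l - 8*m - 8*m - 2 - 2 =l*(72*m + 18) - 16*m - 4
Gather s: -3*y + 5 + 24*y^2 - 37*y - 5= 24*y^2 - 40*y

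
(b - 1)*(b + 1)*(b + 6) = b^3 + 6*b^2 - b - 6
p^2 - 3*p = p*(p - 3)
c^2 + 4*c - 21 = (c - 3)*(c + 7)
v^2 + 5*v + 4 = (v + 1)*(v + 4)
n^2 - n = n*(n - 1)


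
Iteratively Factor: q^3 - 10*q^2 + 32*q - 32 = (q - 2)*(q^2 - 8*q + 16) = (q - 4)*(q - 2)*(q - 4)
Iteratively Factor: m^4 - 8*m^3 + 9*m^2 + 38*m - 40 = (m - 4)*(m^3 - 4*m^2 - 7*m + 10) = (m - 5)*(m - 4)*(m^2 + m - 2) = (m - 5)*(m - 4)*(m + 2)*(m - 1)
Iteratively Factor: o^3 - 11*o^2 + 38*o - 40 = (o - 2)*(o^2 - 9*o + 20) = (o - 5)*(o - 2)*(o - 4)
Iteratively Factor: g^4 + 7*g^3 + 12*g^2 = (g + 4)*(g^3 + 3*g^2) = (g + 3)*(g + 4)*(g^2) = g*(g + 3)*(g + 4)*(g)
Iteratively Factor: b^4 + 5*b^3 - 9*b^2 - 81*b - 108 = (b + 3)*(b^3 + 2*b^2 - 15*b - 36) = (b + 3)^2*(b^2 - b - 12) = (b - 4)*(b + 3)^2*(b + 3)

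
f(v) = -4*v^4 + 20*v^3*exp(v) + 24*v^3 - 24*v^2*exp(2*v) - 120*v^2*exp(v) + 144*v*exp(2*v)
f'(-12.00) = 38015.75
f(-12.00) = -124416.32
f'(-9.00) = 17493.87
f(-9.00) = -43743.00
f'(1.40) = 4826.64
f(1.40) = 1860.94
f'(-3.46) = 1500.94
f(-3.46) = -1639.36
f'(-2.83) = 921.05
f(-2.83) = -886.09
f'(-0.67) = 92.51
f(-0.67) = -66.75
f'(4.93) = 3040563.13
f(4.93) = 2352833.58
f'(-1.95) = 395.19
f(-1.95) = -329.34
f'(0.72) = 859.87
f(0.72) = 280.51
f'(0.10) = 178.15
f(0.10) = 16.01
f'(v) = 20*v^3*exp(v) - 16*v^3 - 48*v^2*exp(2*v) - 60*v^2*exp(v) + 72*v^2 + 240*v*exp(2*v) - 240*v*exp(v) + 144*exp(2*v)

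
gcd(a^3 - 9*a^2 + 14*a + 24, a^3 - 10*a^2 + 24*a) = a^2 - 10*a + 24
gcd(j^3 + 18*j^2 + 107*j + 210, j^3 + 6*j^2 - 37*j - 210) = j^2 + 12*j + 35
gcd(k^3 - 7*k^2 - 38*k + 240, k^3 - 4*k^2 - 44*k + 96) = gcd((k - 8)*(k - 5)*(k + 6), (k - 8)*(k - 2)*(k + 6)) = k^2 - 2*k - 48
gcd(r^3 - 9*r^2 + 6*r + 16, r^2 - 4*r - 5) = r + 1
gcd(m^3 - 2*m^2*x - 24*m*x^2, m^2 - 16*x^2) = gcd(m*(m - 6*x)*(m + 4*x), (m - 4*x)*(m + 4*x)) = m + 4*x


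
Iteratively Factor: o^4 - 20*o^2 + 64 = (o - 2)*(o^3 + 2*o^2 - 16*o - 32) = (o - 4)*(o - 2)*(o^2 + 6*o + 8) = (o - 4)*(o - 2)*(o + 2)*(o + 4)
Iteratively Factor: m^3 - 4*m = (m + 2)*(m^2 - 2*m) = m*(m + 2)*(m - 2)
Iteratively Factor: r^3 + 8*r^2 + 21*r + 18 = (r + 3)*(r^2 + 5*r + 6) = (r + 3)^2*(r + 2)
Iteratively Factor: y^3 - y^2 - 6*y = (y - 3)*(y^2 + 2*y) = y*(y - 3)*(y + 2)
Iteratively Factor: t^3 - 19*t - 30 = (t - 5)*(t^2 + 5*t + 6) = (t - 5)*(t + 2)*(t + 3)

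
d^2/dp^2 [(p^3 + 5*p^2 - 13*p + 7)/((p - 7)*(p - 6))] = 2*(179*p^3 - 2247*p^2 + 6657*p + 2611)/(p^6 - 39*p^5 + 633*p^4 - 5473*p^3 + 26586*p^2 - 68796*p + 74088)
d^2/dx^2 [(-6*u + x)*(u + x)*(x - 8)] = -10*u + 6*x - 16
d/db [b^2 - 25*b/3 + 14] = 2*b - 25/3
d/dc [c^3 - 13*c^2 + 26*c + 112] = 3*c^2 - 26*c + 26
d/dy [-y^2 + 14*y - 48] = 14 - 2*y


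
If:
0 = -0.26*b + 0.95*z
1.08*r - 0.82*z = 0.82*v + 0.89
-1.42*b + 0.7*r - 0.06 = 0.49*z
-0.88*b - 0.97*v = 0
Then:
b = 0.27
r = 0.69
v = -0.25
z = 0.07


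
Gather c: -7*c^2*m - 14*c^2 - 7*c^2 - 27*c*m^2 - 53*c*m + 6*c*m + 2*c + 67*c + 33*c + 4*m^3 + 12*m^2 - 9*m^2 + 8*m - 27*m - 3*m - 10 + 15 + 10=c^2*(-7*m - 21) + c*(-27*m^2 - 47*m + 102) + 4*m^3 + 3*m^2 - 22*m + 15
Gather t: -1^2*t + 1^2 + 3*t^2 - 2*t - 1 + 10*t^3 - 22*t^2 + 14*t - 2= 10*t^3 - 19*t^2 + 11*t - 2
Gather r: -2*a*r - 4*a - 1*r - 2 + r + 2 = -2*a*r - 4*a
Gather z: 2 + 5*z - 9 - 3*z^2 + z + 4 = -3*z^2 + 6*z - 3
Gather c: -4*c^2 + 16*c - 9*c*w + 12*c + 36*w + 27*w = -4*c^2 + c*(28 - 9*w) + 63*w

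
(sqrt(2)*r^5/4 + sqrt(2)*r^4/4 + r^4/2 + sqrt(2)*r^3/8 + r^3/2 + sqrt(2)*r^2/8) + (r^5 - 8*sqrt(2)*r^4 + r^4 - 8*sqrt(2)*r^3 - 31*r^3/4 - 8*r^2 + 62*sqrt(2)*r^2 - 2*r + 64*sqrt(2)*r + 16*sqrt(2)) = sqrt(2)*r^5/4 + r^5 - 31*sqrt(2)*r^4/4 + 3*r^4/2 - 63*sqrt(2)*r^3/8 - 29*r^3/4 - 8*r^2 + 497*sqrt(2)*r^2/8 - 2*r + 64*sqrt(2)*r + 16*sqrt(2)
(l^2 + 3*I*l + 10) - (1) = l^2 + 3*I*l + 9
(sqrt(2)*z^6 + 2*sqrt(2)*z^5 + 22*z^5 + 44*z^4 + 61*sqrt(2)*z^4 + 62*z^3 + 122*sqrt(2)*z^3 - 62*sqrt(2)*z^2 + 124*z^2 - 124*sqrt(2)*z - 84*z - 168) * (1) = sqrt(2)*z^6 + 2*sqrt(2)*z^5 + 22*z^5 + 44*z^4 + 61*sqrt(2)*z^4 + 62*z^3 + 122*sqrt(2)*z^3 - 62*sqrt(2)*z^2 + 124*z^2 - 124*sqrt(2)*z - 84*z - 168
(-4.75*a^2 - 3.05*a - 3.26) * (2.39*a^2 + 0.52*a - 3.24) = -11.3525*a^4 - 9.7595*a^3 + 6.0126*a^2 + 8.1868*a + 10.5624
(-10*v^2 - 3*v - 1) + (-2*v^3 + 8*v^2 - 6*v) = -2*v^3 - 2*v^2 - 9*v - 1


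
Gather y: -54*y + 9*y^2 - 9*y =9*y^2 - 63*y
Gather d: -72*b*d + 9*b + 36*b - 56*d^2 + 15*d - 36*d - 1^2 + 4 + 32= 45*b - 56*d^2 + d*(-72*b - 21) + 35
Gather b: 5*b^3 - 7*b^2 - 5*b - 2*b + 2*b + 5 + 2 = 5*b^3 - 7*b^2 - 5*b + 7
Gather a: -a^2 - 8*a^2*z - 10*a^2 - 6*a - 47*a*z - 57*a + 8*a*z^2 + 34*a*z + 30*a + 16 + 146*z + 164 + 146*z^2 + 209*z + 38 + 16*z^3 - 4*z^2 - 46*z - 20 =a^2*(-8*z - 11) + a*(8*z^2 - 13*z - 33) + 16*z^3 + 142*z^2 + 309*z + 198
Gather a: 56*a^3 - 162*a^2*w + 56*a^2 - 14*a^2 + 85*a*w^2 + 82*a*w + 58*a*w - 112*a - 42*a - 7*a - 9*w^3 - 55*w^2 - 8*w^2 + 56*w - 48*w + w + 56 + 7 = 56*a^3 + a^2*(42 - 162*w) + a*(85*w^2 + 140*w - 161) - 9*w^3 - 63*w^2 + 9*w + 63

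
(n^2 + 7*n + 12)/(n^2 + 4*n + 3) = (n + 4)/(n + 1)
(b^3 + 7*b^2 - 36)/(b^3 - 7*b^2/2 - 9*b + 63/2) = 2*(b^2 + 4*b - 12)/(2*b^2 - 13*b + 21)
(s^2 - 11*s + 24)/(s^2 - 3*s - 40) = (s - 3)/(s + 5)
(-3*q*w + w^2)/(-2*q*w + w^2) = (3*q - w)/(2*q - w)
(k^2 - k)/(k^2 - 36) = k*(k - 1)/(k^2 - 36)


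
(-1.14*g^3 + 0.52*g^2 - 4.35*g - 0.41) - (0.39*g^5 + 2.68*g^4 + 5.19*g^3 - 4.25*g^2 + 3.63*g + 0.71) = -0.39*g^5 - 2.68*g^4 - 6.33*g^3 + 4.77*g^2 - 7.98*g - 1.12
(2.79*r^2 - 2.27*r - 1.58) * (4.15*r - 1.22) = 11.5785*r^3 - 12.8243*r^2 - 3.7876*r + 1.9276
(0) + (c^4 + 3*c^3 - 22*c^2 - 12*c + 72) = c^4 + 3*c^3 - 22*c^2 - 12*c + 72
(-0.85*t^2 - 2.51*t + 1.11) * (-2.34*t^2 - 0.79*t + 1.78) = 1.989*t^4 + 6.5449*t^3 - 2.1275*t^2 - 5.3447*t + 1.9758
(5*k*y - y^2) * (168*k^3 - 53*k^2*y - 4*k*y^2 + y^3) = 840*k^4*y - 433*k^3*y^2 + 33*k^2*y^3 + 9*k*y^4 - y^5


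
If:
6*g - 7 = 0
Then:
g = 7/6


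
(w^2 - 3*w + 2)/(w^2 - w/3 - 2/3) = 3*(w - 2)/(3*w + 2)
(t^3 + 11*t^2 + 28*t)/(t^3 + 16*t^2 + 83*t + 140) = t/(t + 5)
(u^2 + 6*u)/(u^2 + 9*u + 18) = u/(u + 3)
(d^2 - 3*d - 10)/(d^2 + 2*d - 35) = (d + 2)/(d + 7)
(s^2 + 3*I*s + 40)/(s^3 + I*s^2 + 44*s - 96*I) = (s - 5*I)/(s^2 - 7*I*s - 12)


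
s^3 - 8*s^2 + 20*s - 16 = (s - 4)*(s - 2)^2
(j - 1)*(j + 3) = j^2 + 2*j - 3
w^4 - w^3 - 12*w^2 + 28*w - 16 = (w - 2)^2*(w - 1)*(w + 4)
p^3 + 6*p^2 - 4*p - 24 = (p - 2)*(p + 2)*(p + 6)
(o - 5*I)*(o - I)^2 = o^3 - 7*I*o^2 - 11*o + 5*I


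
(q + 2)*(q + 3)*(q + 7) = q^3 + 12*q^2 + 41*q + 42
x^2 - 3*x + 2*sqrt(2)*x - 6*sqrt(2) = (x - 3)*(x + 2*sqrt(2))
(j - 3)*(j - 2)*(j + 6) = j^3 + j^2 - 24*j + 36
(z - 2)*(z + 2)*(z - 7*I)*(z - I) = z^4 - 8*I*z^3 - 11*z^2 + 32*I*z + 28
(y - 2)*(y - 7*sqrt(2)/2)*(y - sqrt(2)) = y^3 - 9*sqrt(2)*y^2/2 - 2*y^2 + 7*y + 9*sqrt(2)*y - 14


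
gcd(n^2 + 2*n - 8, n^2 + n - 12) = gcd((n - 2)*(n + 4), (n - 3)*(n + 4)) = n + 4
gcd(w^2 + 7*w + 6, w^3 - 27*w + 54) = w + 6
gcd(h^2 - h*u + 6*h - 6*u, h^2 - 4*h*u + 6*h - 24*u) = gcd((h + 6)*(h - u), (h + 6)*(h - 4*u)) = h + 6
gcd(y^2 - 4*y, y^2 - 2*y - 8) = y - 4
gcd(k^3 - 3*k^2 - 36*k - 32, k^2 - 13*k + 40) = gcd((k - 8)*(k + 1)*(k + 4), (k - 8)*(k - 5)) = k - 8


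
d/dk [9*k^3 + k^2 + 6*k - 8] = 27*k^2 + 2*k + 6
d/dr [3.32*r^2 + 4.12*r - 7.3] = 6.64*r + 4.12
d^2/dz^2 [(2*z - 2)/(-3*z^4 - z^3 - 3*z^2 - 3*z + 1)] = 12*(-3*(z - 1)*(4*z^3 + z^2 + 2*z + 1)^2 + (4*z^3 + z^2 + 2*z + (z - 1)*(6*z^2 + z + 1) + 1)*(3*z^4 + z^3 + 3*z^2 + 3*z - 1))/(3*z^4 + z^3 + 3*z^2 + 3*z - 1)^3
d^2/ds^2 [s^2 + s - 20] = 2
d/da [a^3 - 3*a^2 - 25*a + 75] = 3*a^2 - 6*a - 25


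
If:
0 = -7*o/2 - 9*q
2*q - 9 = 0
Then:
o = -81/7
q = 9/2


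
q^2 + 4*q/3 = q*(q + 4/3)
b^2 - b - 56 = (b - 8)*(b + 7)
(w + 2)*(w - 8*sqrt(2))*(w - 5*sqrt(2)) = w^3 - 13*sqrt(2)*w^2 + 2*w^2 - 26*sqrt(2)*w + 80*w + 160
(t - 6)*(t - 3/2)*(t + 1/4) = t^3 - 29*t^2/4 + 57*t/8 + 9/4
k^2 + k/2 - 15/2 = (k - 5/2)*(k + 3)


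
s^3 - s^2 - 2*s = s*(s - 2)*(s + 1)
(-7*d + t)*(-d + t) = 7*d^2 - 8*d*t + t^2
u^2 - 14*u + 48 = (u - 8)*(u - 6)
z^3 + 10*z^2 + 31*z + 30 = (z + 2)*(z + 3)*(z + 5)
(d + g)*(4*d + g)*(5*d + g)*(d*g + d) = 20*d^4*g + 20*d^4 + 29*d^3*g^2 + 29*d^3*g + 10*d^2*g^3 + 10*d^2*g^2 + d*g^4 + d*g^3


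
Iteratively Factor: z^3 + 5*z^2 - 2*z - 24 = (z + 3)*(z^2 + 2*z - 8) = (z - 2)*(z + 3)*(z + 4)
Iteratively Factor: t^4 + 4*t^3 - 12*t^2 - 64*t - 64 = (t + 2)*(t^3 + 2*t^2 - 16*t - 32) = (t - 4)*(t + 2)*(t^2 + 6*t + 8) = (t - 4)*(t + 2)^2*(t + 4)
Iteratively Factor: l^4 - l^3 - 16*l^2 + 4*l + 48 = (l + 3)*(l^3 - 4*l^2 - 4*l + 16) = (l - 4)*(l + 3)*(l^2 - 4) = (l - 4)*(l - 2)*(l + 3)*(l + 2)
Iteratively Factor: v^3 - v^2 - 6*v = (v + 2)*(v^2 - 3*v) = (v - 3)*(v + 2)*(v)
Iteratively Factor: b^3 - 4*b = (b - 2)*(b^2 + 2*b) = b*(b - 2)*(b + 2)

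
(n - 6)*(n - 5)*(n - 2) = n^3 - 13*n^2 + 52*n - 60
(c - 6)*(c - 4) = c^2 - 10*c + 24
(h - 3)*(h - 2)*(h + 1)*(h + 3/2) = h^4 - 5*h^3/2 - 5*h^2 + 15*h/2 + 9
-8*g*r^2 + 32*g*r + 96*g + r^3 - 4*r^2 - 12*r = (-8*g + r)*(r - 6)*(r + 2)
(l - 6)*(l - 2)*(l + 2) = l^3 - 6*l^2 - 4*l + 24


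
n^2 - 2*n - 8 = (n - 4)*(n + 2)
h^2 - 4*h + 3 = (h - 3)*(h - 1)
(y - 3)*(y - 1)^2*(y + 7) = y^4 + 2*y^3 - 28*y^2 + 46*y - 21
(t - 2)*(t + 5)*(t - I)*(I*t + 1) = I*t^4 + 2*t^3 + 3*I*t^3 + 6*t^2 - 11*I*t^2 - 20*t - 3*I*t + 10*I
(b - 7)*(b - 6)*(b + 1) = b^3 - 12*b^2 + 29*b + 42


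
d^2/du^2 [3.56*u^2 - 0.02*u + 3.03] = 7.12000000000000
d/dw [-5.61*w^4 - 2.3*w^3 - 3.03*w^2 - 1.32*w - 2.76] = -22.44*w^3 - 6.9*w^2 - 6.06*w - 1.32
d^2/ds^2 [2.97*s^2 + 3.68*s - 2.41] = 5.94000000000000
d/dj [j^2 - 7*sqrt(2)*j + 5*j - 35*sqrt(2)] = 2*j - 7*sqrt(2) + 5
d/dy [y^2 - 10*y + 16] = 2*y - 10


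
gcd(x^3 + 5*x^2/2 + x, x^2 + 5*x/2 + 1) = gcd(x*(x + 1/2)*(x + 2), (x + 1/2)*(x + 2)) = x^2 + 5*x/2 + 1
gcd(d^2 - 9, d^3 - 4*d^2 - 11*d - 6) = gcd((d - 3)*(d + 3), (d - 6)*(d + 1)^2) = 1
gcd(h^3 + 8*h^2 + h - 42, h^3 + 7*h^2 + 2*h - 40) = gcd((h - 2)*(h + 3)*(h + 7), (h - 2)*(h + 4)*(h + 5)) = h - 2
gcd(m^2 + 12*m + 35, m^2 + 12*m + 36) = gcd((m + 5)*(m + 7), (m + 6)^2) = 1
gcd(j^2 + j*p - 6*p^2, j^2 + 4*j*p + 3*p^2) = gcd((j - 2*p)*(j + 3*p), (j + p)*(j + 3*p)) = j + 3*p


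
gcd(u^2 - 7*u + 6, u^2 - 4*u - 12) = u - 6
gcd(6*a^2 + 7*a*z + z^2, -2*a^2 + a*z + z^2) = 1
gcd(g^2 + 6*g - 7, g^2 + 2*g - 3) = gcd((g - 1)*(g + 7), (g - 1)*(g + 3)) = g - 1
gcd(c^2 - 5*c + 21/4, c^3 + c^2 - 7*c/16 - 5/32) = 1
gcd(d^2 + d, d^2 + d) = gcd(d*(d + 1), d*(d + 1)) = d^2 + d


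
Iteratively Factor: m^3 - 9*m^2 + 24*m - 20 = (m - 2)*(m^2 - 7*m + 10) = (m - 2)^2*(m - 5)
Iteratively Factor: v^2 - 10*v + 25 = (v - 5)*(v - 5)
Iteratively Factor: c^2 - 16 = (c + 4)*(c - 4)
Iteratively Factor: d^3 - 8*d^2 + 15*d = (d)*(d^2 - 8*d + 15) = d*(d - 3)*(d - 5)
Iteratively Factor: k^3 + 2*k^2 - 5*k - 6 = (k - 2)*(k^2 + 4*k + 3) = (k - 2)*(k + 3)*(k + 1)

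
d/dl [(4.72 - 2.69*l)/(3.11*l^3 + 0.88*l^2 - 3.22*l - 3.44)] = (16.7318*l^3 - 41.6704*l^2 - 8.3072*l + 24.452)/(9.6721*l^6 + 5.4736*l^5 - 19.254*l^4 - 27.064*l^3 + 4.314*l^2 + 22.1536*l + 11.8336)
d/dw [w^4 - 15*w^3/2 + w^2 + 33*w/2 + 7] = 4*w^3 - 45*w^2/2 + 2*w + 33/2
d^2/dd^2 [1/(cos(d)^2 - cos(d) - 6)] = (4*sin(d)^4 - 27*sin(d)^2 - 9*cos(d)/4 - 3*cos(3*d)/4 + 9)/(sin(d)^2 + cos(d) + 5)^3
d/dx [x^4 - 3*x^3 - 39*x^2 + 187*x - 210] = 4*x^3 - 9*x^2 - 78*x + 187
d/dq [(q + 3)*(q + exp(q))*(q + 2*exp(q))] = (q + 3)*(q + exp(q))*(2*exp(q) + 1) + (q + 3)*(q + 2*exp(q))*(exp(q) + 1) + (q + exp(q))*(q + 2*exp(q))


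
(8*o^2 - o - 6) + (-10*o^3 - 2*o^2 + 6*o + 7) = -10*o^3 + 6*o^2 + 5*o + 1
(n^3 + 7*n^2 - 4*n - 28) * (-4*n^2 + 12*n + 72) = -4*n^5 - 16*n^4 + 172*n^3 + 568*n^2 - 624*n - 2016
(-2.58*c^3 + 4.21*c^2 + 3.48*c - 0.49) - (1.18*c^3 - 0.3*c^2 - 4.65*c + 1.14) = -3.76*c^3 + 4.51*c^2 + 8.13*c - 1.63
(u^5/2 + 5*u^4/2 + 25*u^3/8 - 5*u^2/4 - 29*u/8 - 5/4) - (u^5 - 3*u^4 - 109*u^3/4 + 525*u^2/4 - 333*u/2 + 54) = -u^5/2 + 11*u^4/2 + 243*u^3/8 - 265*u^2/2 + 1303*u/8 - 221/4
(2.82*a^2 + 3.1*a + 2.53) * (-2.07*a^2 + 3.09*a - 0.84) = -5.8374*a^4 + 2.2968*a^3 + 1.9731*a^2 + 5.2137*a - 2.1252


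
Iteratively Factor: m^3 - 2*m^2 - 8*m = (m)*(m^2 - 2*m - 8) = m*(m - 4)*(m + 2)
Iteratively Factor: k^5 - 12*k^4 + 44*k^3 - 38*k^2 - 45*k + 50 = (k + 1)*(k^4 - 13*k^3 + 57*k^2 - 95*k + 50) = (k - 5)*(k + 1)*(k^3 - 8*k^2 + 17*k - 10) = (k - 5)*(k - 2)*(k + 1)*(k^2 - 6*k + 5) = (k - 5)*(k - 2)*(k - 1)*(k + 1)*(k - 5)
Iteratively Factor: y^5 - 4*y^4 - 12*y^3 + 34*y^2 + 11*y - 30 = (y + 3)*(y^4 - 7*y^3 + 9*y^2 + 7*y - 10) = (y - 5)*(y + 3)*(y^3 - 2*y^2 - y + 2) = (y - 5)*(y - 2)*(y + 3)*(y^2 - 1) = (y - 5)*(y - 2)*(y - 1)*(y + 3)*(y + 1)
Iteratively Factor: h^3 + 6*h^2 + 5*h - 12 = (h - 1)*(h^2 + 7*h + 12) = (h - 1)*(h + 3)*(h + 4)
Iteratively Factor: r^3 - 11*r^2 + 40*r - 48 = (r - 4)*(r^2 - 7*r + 12) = (r - 4)^2*(r - 3)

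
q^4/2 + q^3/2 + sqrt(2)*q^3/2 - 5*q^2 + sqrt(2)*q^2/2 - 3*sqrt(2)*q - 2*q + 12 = (q/2 + sqrt(2))*(q - 2)*(q + 3)*(q - sqrt(2))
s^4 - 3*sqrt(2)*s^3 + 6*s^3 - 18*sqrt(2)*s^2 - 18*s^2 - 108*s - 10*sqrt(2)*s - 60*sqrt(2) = (s + 6)*(s - 5*sqrt(2))*(s + sqrt(2))^2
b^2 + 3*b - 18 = (b - 3)*(b + 6)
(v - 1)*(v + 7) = v^2 + 6*v - 7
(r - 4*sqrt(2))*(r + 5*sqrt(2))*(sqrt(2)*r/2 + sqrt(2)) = sqrt(2)*r^3/2 + r^2 + sqrt(2)*r^2 - 20*sqrt(2)*r + 2*r - 40*sqrt(2)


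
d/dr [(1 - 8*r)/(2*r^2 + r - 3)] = (-16*r^2 - 8*r + (4*r + 1)*(8*r - 1) + 24)/(2*r^2 + r - 3)^2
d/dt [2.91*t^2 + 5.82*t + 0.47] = 5.82*t + 5.82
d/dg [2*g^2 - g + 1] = 4*g - 1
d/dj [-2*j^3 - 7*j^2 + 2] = 2*j*(-3*j - 7)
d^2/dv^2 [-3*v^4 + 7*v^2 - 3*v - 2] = 14 - 36*v^2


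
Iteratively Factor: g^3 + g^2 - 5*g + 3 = (g - 1)*(g^2 + 2*g - 3) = (g - 1)^2*(g + 3)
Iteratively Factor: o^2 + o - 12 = (o + 4)*(o - 3)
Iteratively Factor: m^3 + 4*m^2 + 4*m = (m + 2)*(m^2 + 2*m) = m*(m + 2)*(m + 2)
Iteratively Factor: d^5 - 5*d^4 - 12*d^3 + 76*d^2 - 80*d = (d + 4)*(d^4 - 9*d^3 + 24*d^2 - 20*d) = (d - 2)*(d + 4)*(d^3 - 7*d^2 + 10*d) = d*(d - 2)*(d + 4)*(d^2 - 7*d + 10) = d*(d - 2)^2*(d + 4)*(d - 5)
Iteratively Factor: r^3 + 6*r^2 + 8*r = (r + 4)*(r^2 + 2*r) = (r + 2)*(r + 4)*(r)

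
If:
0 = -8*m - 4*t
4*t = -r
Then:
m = -t/2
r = -4*t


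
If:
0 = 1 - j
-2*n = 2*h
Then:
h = -n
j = 1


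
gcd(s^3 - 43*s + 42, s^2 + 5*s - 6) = s - 1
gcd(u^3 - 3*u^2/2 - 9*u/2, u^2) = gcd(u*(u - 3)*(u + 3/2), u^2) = u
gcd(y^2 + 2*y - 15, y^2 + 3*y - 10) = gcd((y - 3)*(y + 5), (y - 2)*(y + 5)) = y + 5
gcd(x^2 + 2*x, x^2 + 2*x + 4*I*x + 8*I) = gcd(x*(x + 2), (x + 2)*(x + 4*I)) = x + 2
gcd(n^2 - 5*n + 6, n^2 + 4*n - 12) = n - 2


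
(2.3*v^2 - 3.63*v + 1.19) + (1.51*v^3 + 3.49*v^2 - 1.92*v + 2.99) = 1.51*v^3 + 5.79*v^2 - 5.55*v + 4.18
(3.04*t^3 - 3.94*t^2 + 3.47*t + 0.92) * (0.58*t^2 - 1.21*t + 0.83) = 1.7632*t^5 - 5.9636*t^4 + 9.3032*t^3 - 6.9353*t^2 + 1.7669*t + 0.7636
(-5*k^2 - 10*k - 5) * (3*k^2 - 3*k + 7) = -15*k^4 - 15*k^3 - 20*k^2 - 55*k - 35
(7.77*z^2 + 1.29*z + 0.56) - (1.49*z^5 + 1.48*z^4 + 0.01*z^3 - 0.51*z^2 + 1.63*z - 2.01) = -1.49*z^5 - 1.48*z^4 - 0.01*z^3 + 8.28*z^2 - 0.34*z + 2.57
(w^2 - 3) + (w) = w^2 + w - 3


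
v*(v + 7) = v^2 + 7*v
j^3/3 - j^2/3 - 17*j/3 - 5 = (j/3 + 1)*(j - 5)*(j + 1)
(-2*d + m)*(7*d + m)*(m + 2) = -14*d^2*m - 28*d^2 + 5*d*m^2 + 10*d*m + m^3 + 2*m^2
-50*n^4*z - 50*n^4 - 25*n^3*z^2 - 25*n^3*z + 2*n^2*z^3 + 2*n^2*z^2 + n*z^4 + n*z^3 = (-5*n + z)*(2*n + z)*(5*n + z)*(n*z + n)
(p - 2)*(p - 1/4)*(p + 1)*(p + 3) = p^4 + 7*p^3/4 - 11*p^2/2 - 19*p/4 + 3/2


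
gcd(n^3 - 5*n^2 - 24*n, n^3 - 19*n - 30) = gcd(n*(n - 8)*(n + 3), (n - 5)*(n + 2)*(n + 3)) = n + 3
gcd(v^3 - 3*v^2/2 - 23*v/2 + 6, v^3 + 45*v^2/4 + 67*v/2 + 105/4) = v + 3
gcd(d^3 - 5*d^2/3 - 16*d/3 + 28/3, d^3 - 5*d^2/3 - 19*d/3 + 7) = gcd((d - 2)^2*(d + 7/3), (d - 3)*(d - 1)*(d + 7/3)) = d + 7/3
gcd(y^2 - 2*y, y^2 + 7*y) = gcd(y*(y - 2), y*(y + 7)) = y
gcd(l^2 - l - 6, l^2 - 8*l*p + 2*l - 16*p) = l + 2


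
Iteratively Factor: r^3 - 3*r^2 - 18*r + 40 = (r - 5)*(r^2 + 2*r - 8) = (r - 5)*(r + 4)*(r - 2)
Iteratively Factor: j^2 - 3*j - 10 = (j - 5)*(j + 2)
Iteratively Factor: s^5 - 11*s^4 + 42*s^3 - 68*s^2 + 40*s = (s - 5)*(s^4 - 6*s^3 + 12*s^2 - 8*s) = s*(s - 5)*(s^3 - 6*s^2 + 12*s - 8) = s*(s - 5)*(s - 2)*(s^2 - 4*s + 4) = s*(s - 5)*(s - 2)^2*(s - 2)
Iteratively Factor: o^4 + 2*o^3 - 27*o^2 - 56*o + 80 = (o + 4)*(o^3 - 2*o^2 - 19*o + 20) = (o - 5)*(o + 4)*(o^2 + 3*o - 4) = (o - 5)*(o - 1)*(o + 4)*(o + 4)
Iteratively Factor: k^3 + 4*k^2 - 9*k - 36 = (k - 3)*(k^2 + 7*k + 12) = (k - 3)*(k + 3)*(k + 4)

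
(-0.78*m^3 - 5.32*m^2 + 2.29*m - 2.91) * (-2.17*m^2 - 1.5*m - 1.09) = 1.6926*m^5 + 12.7144*m^4 + 3.8609*m^3 + 8.6785*m^2 + 1.8689*m + 3.1719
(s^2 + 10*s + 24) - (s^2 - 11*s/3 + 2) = 41*s/3 + 22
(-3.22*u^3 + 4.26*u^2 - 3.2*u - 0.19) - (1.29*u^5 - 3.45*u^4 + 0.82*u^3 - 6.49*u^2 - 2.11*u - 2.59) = -1.29*u^5 + 3.45*u^4 - 4.04*u^3 + 10.75*u^2 - 1.09*u + 2.4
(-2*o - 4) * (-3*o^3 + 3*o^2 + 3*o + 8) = 6*o^4 + 6*o^3 - 18*o^2 - 28*o - 32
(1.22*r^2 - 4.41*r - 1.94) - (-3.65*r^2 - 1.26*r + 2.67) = 4.87*r^2 - 3.15*r - 4.61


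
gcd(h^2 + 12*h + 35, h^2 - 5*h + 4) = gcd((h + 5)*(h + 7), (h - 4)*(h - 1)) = 1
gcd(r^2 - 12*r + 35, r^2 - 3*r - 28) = r - 7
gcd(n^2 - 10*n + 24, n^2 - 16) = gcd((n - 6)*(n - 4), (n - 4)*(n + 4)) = n - 4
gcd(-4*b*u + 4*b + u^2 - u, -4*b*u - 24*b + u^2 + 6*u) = -4*b + u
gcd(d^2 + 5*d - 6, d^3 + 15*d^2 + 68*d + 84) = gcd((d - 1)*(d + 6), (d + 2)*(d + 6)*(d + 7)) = d + 6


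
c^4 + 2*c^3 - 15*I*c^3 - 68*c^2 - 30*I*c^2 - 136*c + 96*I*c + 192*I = (c + 2)*(c - 8*I)*(c - 4*I)*(c - 3*I)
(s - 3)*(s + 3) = s^2 - 9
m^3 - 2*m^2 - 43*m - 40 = (m - 8)*(m + 1)*(m + 5)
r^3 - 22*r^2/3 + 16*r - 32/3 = (r - 4)*(r - 2)*(r - 4/3)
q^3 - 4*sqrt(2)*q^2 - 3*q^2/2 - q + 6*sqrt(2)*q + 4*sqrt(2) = (q - 2)*(q + 1/2)*(q - 4*sqrt(2))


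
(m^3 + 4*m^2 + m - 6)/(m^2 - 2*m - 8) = (m^2 + 2*m - 3)/(m - 4)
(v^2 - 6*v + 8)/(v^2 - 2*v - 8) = (v - 2)/(v + 2)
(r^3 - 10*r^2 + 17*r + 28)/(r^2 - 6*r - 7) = r - 4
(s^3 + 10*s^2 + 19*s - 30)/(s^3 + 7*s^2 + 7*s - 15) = (s + 6)/(s + 3)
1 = 1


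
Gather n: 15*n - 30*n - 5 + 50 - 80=-15*n - 35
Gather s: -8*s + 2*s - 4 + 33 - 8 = 21 - 6*s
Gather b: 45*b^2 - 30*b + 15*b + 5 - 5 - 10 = 45*b^2 - 15*b - 10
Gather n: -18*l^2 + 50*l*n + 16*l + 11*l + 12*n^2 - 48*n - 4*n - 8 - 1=-18*l^2 + 27*l + 12*n^2 + n*(50*l - 52) - 9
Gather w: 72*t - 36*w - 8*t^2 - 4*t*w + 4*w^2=-8*t^2 + 72*t + 4*w^2 + w*(-4*t - 36)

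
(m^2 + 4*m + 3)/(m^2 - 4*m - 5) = (m + 3)/(m - 5)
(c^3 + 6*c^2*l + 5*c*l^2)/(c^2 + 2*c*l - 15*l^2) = c*(c + l)/(c - 3*l)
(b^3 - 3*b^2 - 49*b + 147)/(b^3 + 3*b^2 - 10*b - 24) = (b^2 - 49)/(b^2 + 6*b + 8)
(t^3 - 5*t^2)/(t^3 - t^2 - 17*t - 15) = t^2/(t^2 + 4*t + 3)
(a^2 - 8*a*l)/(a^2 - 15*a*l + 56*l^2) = a/(a - 7*l)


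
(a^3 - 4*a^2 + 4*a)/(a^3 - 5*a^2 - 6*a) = (-a^2 + 4*a - 4)/(-a^2 + 5*a + 6)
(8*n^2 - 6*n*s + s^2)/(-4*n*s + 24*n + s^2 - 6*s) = (-2*n + s)/(s - 6)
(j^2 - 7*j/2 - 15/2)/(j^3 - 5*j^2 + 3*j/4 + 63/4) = 2*(j - 5)/(2*j^2 - 13*j + 21)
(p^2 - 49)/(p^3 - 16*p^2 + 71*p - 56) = (p + 7)/(p^2 - 9*p + 8)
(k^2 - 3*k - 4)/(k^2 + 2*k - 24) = (k + 1)/(k + 6)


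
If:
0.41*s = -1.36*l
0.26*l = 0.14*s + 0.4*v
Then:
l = 0.552188552188552*v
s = -1.83164983164983*v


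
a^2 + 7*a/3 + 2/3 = (a + 1/3)*(a + 2)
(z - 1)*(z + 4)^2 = z^3 + 7*z^2 + 8*z - 16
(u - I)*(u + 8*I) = u^2 + 7*I*u + 8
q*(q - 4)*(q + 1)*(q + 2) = q^4 - q^3 - 10*q^2 - 8*q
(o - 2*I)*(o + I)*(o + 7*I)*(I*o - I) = I*o^4 - 6*o^3 - I*o^3 + 6*o^2 + 9*I*o^2 - 14*o - 9*I*o + 14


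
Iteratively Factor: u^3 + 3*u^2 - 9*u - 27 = (u - 3)*(u^2 + 6*u + 9) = (u - 3)*(u + 3)*(u + 3)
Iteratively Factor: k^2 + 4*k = (k)*(k + 4)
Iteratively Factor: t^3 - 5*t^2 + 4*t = (t - 1)*(t^2 - 4*t) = t*(t - 1)*(t - 4)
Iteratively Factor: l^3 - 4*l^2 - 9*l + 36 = (l - 4)*(l^2 - 9) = (l - 4)*(l - 3)*(l + 3)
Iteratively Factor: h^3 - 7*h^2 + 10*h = (h - 5)*(h^2 - 2*h) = (h - 5)*(h - 2)*(h)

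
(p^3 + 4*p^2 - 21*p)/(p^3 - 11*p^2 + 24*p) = (p + 7)/(p - 8)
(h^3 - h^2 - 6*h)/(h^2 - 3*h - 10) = h*(h - 3)/(h - 5)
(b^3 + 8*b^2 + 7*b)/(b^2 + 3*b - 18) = b*(b^2 + 8*b + 7)/(b^2 + 3*b - 18)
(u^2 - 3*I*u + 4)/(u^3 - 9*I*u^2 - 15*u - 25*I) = (u - 4*I)/(u^2 - 10*I*u - 25)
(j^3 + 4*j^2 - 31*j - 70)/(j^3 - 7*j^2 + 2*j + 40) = (j + 7)/(j - 4)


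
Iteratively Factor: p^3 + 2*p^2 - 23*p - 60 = (p - 5)*(p^2 + 7*p + 12) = (p - 5)*(p + 4)*(p + 3)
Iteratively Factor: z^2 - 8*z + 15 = (z - 3)*(z - 5)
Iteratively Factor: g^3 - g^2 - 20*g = (g)*(g^2 - g - 20) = g*(g + 4)*(g - 5)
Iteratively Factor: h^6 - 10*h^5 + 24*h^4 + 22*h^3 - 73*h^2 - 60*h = (h + 1)*(h^5 - 11*h^4 + 35*h^3 - 13*h^2 - 60*h) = (h + 1)^2*(h^4 - 12*h^3 + 47*h^2 - 60*h) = (h - 3)*(h + 1)^2*(h^3 - 9*h^2 + 20*h) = (h - 4)*(h - 3)*(h + 1)^2*(h^2 - 5*h) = h*(h - 4)*(h - 3)*(h + 1)^2*(h - 5)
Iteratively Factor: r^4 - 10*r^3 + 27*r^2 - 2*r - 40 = (r - 2)*(r^3 - 8*r^2 + 11*r + 20) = (r - 2)*(r + 1)*(r^2 - 9*r + 20) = (r - 5)*(r - 2)*(r + 1)*(r - 4)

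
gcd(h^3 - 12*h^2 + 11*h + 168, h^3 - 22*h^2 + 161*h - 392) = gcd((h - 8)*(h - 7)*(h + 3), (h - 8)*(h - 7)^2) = h^2 - 15*h + 56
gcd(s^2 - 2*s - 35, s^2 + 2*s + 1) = 1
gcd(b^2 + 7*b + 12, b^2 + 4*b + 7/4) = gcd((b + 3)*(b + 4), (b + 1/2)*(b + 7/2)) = 1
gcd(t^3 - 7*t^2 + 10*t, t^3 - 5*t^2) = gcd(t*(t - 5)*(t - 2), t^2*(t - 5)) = t^2 - 5*t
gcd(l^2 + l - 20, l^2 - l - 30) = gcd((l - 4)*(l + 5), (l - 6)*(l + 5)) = l + 5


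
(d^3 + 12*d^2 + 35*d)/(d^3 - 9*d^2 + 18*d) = (d^2 + 12*d + 35)/(d^2 - 9*d + 18)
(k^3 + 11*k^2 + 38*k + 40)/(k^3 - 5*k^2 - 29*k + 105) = (k^2 + 6*k + 8)/(k^2 - 10*k + 21)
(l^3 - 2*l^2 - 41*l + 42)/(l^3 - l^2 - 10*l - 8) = (-l^3 + 2*l^2 + 41*l - 42)/(-l^3 + l^2 + 10*l + 8)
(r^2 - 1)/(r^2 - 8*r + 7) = (r + 1)/(r - 7)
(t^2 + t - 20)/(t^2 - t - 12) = (t + 5)/(t + 3)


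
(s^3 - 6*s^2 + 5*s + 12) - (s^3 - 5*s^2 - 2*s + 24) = -s^2 + 7*s - 12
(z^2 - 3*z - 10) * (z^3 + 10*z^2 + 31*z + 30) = z^5 + 7*z^4 - 9*z^3 - 163*z^2 - 400*z - 300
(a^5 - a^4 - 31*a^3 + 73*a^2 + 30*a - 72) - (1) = a^5 - a^4 - 31*a^3 + 73*a^2 + 30*a - 73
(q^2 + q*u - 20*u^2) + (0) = q^2 + q*u - 20*u^2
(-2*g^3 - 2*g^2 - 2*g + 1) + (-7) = -2*g^3 - 2*g^2 - 2*g - 6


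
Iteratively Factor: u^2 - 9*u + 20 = (u - 5)*(u - 4)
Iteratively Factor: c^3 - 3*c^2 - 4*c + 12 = (c + 2)*(c^2 - 5*c + 6) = (c - 2)*(c + 2)*(c - 3)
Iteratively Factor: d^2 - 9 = (d - 3)*(d + 3)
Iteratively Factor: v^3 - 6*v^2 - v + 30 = (v - 5)*(v^2 - v - 6) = (v - 5)*(v - 3)*(v + 2)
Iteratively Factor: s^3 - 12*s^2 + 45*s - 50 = (s - 5)*(s^2 - 7*s + 10) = (s - 5)*(s - 2)*(s - 5)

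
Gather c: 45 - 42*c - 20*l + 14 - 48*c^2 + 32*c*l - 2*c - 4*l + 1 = -48*c^2 + c*(32*l - 44) - 24*l + 60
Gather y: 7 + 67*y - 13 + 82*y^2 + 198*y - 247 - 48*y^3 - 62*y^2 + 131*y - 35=-48*y^3 + 20*y^2 + 396*y - 288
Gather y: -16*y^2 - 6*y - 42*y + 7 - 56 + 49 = -16*y^2 - 48*y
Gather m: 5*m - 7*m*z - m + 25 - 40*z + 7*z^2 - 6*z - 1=m*(4 - 7*z) + 7*z^2 - 46*z + 24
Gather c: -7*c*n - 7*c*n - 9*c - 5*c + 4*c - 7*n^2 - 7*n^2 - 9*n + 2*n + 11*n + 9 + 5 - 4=c*(-14*n - 10) - 14*n^2 + 4*n + 10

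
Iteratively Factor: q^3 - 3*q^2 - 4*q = (q + 1)*(q^2 - 4*q) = (q - 4)*(q + 1)*(q)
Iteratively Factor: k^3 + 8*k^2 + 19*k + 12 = (k + 3)*(k^2 + 5*k + 4) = (k + 3)*(k + 4)*(k + 1)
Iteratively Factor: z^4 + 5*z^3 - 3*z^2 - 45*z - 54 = (z + 2)*(z^3 + 3*z^2 - 9*z - 27) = (z - 3)*(z + 2)*(z^2 + 6*z + 9) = (z - 3)*(z + 2)*(z + 3)*(z + 3)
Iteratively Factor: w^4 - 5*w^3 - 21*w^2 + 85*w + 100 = (w + 4)*(w^3 - 9*w^2 + 15*w + 25) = (w - 5)*(w + 4)*(w^2 - 4*w - 5) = (w - 5)^2*(w + 4)*(w + 1)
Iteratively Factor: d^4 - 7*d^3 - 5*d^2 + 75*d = (d - 5)*(d^3 - 2*d^2 - 15*d) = (d - 5)^2*(d^2 + 3*d) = (d - 5)^2*(d + 3)*(d)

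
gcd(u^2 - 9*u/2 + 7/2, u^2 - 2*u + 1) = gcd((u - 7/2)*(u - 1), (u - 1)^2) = u - 1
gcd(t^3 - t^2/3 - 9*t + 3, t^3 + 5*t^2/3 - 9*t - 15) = t^2 - 9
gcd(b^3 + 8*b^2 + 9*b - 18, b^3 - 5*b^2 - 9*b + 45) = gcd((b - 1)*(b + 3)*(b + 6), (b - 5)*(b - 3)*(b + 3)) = b + 3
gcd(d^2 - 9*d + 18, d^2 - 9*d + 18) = d^2 - 9*d + 18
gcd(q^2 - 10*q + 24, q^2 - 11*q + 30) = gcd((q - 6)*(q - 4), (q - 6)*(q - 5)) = q - 6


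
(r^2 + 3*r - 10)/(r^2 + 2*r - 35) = (r^2 + 3*r - 10)/(r^2 + 2*r - 35)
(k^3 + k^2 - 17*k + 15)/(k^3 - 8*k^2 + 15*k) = (k^2 + 4*k - 5)/(k*(k - 5))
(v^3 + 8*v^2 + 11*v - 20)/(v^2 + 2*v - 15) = (v^2 + 3*v - 4)/(v - 3)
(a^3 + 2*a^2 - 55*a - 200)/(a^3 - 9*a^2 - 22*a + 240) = (a + 5)/(a - 6)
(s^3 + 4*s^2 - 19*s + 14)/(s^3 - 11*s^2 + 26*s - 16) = (s + 7)/(s - 8)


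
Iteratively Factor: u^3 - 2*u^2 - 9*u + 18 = (u + 3)*(u^2 - 5*u + 6) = (u - 2)*(u + 3)*(u - 3)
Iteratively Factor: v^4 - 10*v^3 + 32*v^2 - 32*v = (v - 4)*(v^3 - 6*v^2 + 8*v) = v*(v - 4)*(v^2 - 6*v + 8) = v*(v - 4)*(v - 2)*(v - 4)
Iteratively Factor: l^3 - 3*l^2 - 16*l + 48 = (l - 4)*(l^2 + l - 12) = (l - 4)*(l - 3)*(l + 4)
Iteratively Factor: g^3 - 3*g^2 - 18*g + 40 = (g + 4)*(g^2 - 7*g + 10) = (g - 5)*(g + 4)*(g - 2)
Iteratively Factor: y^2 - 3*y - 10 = (y + 2)*(y - 5)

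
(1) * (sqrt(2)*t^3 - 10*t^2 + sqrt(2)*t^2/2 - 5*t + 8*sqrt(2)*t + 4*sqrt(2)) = sqrt(2)*t^3 - 10*t^2 + sqrt(2)*t^2/2 - 5*t + 8*sqrt(2)*t + 4*sqrt(2)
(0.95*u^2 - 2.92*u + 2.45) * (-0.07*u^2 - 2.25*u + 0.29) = -0.0665*u^4 - 1.9331*u^3 + 6.674*u^2 - 6.3593*u + 0.7105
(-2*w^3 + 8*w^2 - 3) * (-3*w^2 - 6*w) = 6*w^5 - 12*w^4 - 48*w^3 + 9*w^2 + 18*w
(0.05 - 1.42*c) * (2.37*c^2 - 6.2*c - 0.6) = -3.3654*c^3 + 8.9225*c^2 + 0.542*c - 0.03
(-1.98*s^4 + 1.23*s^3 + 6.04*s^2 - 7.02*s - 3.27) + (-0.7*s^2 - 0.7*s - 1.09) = -1.98*s^4 + 1.23*s^3 + 5.34*s^2 - 7.72*s - 4.36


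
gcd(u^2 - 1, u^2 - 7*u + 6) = u - 1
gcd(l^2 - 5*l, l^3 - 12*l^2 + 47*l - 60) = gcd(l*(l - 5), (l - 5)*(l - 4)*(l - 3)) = l - 5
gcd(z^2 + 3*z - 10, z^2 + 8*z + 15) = z + 5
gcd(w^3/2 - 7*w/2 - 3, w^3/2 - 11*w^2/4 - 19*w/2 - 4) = w + 2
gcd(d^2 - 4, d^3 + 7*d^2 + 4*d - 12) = d + 2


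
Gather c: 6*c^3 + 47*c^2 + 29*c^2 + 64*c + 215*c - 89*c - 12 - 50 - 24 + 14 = 6*c^3 + 76*c^2 + 190*c - 72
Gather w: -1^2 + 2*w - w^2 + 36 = -w^2 + 2*w + 35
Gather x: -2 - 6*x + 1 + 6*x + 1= 0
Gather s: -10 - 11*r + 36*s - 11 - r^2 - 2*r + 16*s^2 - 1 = -r^2 - 13*r + 16*s^2 + 36*s - 22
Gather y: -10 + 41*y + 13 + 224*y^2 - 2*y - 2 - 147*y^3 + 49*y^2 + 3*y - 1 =-147*y^3 + 273*y^2 + 42*y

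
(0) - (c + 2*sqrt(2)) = -c - 2*sqrt(2)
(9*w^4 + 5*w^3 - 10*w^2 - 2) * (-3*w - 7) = -27*w^5 - 78*w^4 - 5*w^3 + 70*w^2 + 6*w + 14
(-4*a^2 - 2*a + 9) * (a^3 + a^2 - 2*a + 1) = -4*a^5 - 6*a^4 + 15*a^3 + 9*a^2 - 20*a + 9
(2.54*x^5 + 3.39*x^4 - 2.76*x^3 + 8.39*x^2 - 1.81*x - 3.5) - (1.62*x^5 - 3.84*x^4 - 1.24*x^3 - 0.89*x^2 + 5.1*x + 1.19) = 0.92*x^5 + 7.23*x^4 - 1.52*x^3 + 9.28*x^2 - 6.91*x - 4.69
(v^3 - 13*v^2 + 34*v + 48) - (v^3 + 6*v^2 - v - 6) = -19*v^2 + 35*v + 54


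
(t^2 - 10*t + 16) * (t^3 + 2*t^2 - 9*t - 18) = t^5 - 8*t^4 - 13*t^3 + 104*t^2 + 36*t - 288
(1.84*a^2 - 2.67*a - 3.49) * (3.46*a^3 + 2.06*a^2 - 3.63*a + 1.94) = 6.3664*a^5 - 5.4478*a^4 - 24.2548*a^3 + 6.0723*a^2 + 7.4889*a - 6.7706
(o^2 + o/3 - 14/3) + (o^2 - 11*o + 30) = 2*o^2 - 32*o/3 + 76/3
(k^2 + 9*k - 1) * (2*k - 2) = 2*k^3 + 16*k^2 - 20*k + 2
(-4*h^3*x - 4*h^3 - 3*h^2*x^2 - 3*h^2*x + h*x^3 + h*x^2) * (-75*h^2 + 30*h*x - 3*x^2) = 300*h^5*x + 300*h^5 + 105*h^4*x^2 + 105*h^4*x - 153*h^3*x^3 - 153*h^3*x^2 + 39*h^2*x^4 + 39*h^2*x^3 - 3*h*x^5 - 3*h*x^4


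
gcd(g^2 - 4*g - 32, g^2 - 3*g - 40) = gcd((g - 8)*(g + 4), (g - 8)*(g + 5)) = g - 8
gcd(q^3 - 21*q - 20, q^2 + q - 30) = q - 5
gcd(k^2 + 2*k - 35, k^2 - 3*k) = 1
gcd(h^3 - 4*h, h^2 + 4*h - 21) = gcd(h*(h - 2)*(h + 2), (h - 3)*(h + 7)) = 1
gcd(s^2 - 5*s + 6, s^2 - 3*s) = s - 3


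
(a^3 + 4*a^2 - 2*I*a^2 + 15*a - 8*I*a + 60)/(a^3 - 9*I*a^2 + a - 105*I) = (a + 4)/(a - 7*I)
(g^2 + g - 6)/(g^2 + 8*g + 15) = (g - 2)/(g + 5)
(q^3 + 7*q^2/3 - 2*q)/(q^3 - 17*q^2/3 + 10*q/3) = (q + 3)/(q - 5)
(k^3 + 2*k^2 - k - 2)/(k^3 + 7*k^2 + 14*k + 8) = (k - 1)/(k + 4)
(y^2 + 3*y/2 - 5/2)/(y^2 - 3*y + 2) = (y + 5/2)/(y - 2)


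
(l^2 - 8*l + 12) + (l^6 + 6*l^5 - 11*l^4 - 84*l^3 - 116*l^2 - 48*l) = l^6 + 6*l^5 - 11*l^4 - 84*l^3 - 115*l^2 - 56*l + 12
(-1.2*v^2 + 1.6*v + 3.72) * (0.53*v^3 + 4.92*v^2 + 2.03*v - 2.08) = -0.636*v^5 - 5.056*v^4 + 7.4076*v^3 + 24.0464*v^2 + 4.2236*v - 7.7376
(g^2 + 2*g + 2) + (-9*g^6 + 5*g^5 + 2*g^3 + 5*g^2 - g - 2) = -9*g^6 + 5*g^5 + 2*g^3 + 6*g^2 + g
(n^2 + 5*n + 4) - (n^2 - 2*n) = 7*n + 4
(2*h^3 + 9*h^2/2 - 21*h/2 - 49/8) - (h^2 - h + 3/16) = 2*h^3 + 7*h^2/2 - 19*h/2 - 101/16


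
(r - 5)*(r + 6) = r^2 + r - 30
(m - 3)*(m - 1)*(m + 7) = m^3 + 3*m^2 - 25*m + 21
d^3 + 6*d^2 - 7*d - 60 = (d - 3)*(d + 4)*(d + 5)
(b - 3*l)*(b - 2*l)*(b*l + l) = b^3*l - 5*b^2*l^2 + b^2*l + 6*b*l^3 - 5*b*l^2 + 6*l^3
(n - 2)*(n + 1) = n^2 - n - 2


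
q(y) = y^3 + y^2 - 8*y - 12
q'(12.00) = 448.00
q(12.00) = 1764.00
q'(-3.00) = 13.00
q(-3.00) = -6.00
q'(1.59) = 2.76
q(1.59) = -18.17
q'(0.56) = -5.94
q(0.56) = -15.99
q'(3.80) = 42.92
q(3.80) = 26.91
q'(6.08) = 115.06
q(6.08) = 201.08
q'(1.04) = -2.68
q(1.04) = -18.11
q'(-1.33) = -5.35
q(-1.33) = -1.94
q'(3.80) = 42.92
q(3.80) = 26.91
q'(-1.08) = -6.66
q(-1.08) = -3.45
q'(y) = 3*y^2 + 2*y - 8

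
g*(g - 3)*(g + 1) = g^3 - 2*g^2 - 3*g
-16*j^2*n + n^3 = n*(-4*j + n)*(4*j + n)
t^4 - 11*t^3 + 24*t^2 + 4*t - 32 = (t - 8)*(t - 2)^2*(t + 1)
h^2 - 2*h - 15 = (h - 5)*(h + 3)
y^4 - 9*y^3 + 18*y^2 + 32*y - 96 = (y - 4)^2*(y - 3)*(y + 2)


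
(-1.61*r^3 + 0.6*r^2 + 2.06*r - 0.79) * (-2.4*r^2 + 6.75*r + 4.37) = 3.864*r^5 - 12.3075*r^4 - 7.9297*r^3 + 18.423*r^2 + 3.6697*r - 3.4523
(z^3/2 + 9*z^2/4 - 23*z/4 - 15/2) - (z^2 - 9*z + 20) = z^3/2 + 5*z^2/4 + 13*z/4 - 55/2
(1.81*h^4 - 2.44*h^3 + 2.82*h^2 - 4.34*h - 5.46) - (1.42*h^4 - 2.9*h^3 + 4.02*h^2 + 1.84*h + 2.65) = 0.39*h^4 + 0.46*h^3 - 1.2*h^2 - 6.18*h - 8.11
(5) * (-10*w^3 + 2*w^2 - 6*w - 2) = -50*w^3 + 10*w^2 - 30*w - 10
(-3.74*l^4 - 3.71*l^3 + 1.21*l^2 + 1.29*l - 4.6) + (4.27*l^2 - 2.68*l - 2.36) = -3.74*l^4 - 3.71*l^3 + 5.48*l^2 - 1.39*l - 6.96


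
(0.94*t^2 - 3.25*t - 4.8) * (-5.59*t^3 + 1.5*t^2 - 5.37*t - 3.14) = -5.2546*t^5 + 19.5775*t^4 + 16.9092*t^3 + 7.3009*t^2 + 35.981*t + 15.072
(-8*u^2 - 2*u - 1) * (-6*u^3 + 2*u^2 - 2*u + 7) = 48*u^5 - 4*u^4 + 18*u^3 - 54*u^2 - 12*u - 7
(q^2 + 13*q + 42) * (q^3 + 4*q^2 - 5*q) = q^5 + 17*q^4 + 89*q^3 + 103*q^2 - 210*q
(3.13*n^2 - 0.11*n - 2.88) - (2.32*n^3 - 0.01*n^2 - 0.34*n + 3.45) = -2.32*n^3 + 3.14*n^2 + 0.23*n - 6.33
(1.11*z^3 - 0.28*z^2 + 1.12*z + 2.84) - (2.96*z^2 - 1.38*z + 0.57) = 1.11*z^3 - 3.24*z^2 + 2.5*z + 2.27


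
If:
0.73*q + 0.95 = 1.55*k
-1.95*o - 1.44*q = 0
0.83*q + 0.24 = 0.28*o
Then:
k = 0.50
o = 0.17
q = -0.23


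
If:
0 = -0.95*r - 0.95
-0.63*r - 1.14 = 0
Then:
No Solution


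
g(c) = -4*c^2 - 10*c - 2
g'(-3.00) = 14.00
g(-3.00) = -8.00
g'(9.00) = -82.00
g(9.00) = -416.00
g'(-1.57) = 2.56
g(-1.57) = 3.84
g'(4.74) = -47.92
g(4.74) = -139.27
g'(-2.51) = 10.08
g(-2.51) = -2.10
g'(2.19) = -27.52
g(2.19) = -43.08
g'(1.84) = -24.72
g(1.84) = -33.94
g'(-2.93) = 13.44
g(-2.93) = -7.04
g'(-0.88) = -2.96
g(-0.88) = 3.70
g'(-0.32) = -7.44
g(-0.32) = 0.79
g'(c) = -8*c - 10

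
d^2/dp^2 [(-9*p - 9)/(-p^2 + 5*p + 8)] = 18*((4 - 3*p)*(-p^2 + 5*p + 8) - (p + 1)*(2*p - 5)^2)/(-p^2 + 5*p + 8)^3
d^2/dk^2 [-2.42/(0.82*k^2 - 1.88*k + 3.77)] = (3.254416*k^2 - 7.461344*k - 2.42*(1.64*k - 1.88)*(3.28*k - 3.76) + 14.962376)/(0.82*k^2 - 1.88*k + 3.77)^3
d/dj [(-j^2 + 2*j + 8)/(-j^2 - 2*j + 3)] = 2*(2*j^2 + 5*j + 11)/(j^4 + 4*j^3 - 2*j^2 - 12*j + 9)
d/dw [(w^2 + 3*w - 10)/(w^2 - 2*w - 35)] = -5/(w^2 - 14*w + 49)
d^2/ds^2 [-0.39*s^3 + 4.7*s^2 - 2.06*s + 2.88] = 9.4 - 2.34*s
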